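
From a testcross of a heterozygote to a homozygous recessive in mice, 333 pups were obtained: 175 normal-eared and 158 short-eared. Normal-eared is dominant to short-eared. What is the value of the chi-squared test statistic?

0.868

A testcross of a heterozygote (Aa × aa) gives a 1:1 phenotypic ratio.
Expected counts for N = 333 under a 1:1 ratio (total parts = 2):
  normal-eared: 333 × 1/2 = 166.5
  short-eared: 333 × 1/2 = 166.5
χ² = Σ (O − E)² / E
  normal-eared: (175 − 166.5)² / 166.5 = 0.4339
  short-eared: (158 − 166.5)² / 166.5 = 0.4339
χ² = 0.4339 + 0.4339 = 0.8678 ≈ 0.868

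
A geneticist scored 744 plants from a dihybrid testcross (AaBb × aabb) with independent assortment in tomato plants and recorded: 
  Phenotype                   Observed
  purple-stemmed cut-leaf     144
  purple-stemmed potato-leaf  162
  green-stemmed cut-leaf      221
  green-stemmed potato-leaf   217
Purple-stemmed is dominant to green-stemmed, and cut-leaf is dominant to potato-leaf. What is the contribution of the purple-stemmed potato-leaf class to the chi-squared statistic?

3.097

A dihybrid testcross with independent assortment gives a 1:1:1:1 ratio.
Under the 1:1:1:1 hypothesis (Σ ratio = 4, N = 744):
  purple-stemmed cut-leaf: 744 × 1/4 = 186
  purple-stemmed potato-leaf: 744 × 1/4 = 186
  green-stemmed cut-leaf: 744 × 1/4 = 186
  green-stemmed potato-leaf: 744 × 1/4 = 186
Contribution of purple-stemmed potato-leaf: (162 − 186)² / 186 = 3.0968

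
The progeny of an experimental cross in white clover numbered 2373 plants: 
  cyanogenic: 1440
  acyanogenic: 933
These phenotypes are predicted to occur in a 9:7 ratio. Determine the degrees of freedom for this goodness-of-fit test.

1

A goodness-of-fit test with 2 phenotype classes has df = 2 − 1 = 1.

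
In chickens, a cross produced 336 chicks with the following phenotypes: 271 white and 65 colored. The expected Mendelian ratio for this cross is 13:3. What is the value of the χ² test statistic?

Expected counts for N = 336 under a 13:3 ratio (total parts = 16):
  white: 336 × 13/16 = 273
  colored: 336 × 3/16 = 63
χ² = Σ (O − E)² / E
  white: (271 − 273)² / 273 = 0.0147
  colored: (65 − 63)² / 63 = 0.0635
χ² = 0.0147 + 0.0635 = 0.0782 ≈ 0.078

0.078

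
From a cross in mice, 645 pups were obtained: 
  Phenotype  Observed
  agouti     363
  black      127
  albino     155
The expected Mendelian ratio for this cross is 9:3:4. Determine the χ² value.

Expected counts for N = 645 under a 9:3:4 ratio (total parts = 16):
  agouti: 645 × 9/16 = 362.8125
  black: 645 × 3/16 = 120.9375
  albino: 645 × 4/16 = 161.25
χ² = Σ (O − E)² / E
  agouti: (363 − 362.8125)² / 362.8125 = 0.0001
  black: (127 − 120.9375)² / 120.9375 = 0.3039
  albino: (155 − 161.25)² / 161.25 = 0.2422
χ² = 0.0001 + 0.3039 + 0.2422 = 0.5462 ≈ 0.546

0.546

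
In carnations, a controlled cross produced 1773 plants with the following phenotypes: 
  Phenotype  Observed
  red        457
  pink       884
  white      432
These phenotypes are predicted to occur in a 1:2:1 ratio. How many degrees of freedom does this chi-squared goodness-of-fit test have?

A goodness-of-fit test with 3 phenotype classes has df = 3 − 1 = 2.

2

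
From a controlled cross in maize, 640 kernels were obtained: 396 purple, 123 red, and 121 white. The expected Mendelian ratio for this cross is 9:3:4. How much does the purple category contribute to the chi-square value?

Expected counts for N = 640 under a 9:3:4 ratio (total parts = 16):
  purple: 640 × 9/16 = 360
  red: 640 × 3/16 = 120
  white: 640 × 4/16 = 160
Contribution of purple: (396 − 360)² / 360 = 3.6000

3.600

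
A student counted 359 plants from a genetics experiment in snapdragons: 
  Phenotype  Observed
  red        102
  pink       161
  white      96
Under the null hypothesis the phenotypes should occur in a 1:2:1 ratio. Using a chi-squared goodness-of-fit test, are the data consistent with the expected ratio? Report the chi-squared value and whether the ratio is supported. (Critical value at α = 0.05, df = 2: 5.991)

Total ratio parts = 4. Expected numbers out of 359:
  red: 359 × 1/4 = 89.75
  pink: 359 × 2/4 = 179.5
  white: 359 × 1/4 = 89.75
χ² = Σ (O − E)² / E
  red: (102 − 89.75)² / 89.75 = 1.6720
  pink: (161 − 179.5)² / 179.5 = 1.9067
  white: (96 − 89.75)² / 89.75 = 0.4352
χ² = 1.6720 + 1.9067 + 0.4352 = 4.0139 ≈ 4.014
Degrees of freedom = 3 − 1 = 2; critical value at α = 0.05 is 5.991.
Since 4.014 < 5.991, we fail to reject the null hypothesis — the data are consistent with the 1:2:1 ratio.

4.014; consistent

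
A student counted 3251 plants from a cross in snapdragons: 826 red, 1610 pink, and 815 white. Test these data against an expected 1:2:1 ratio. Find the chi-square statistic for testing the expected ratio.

0.370

Expected counts for N = 3251 under a 1:2:1 ratio (total parts = 4):
  red: 3251 × 1/4 = 812.75
  pink: 3251 × 2/4 = 1625.5
  white: 3251 × 1/4 = 812.75
χ² = Σ (O − E)² / E
  red: (826 − 812.75)² / 812.75 = 0.2160
  pink: (1610 − 1625.5)² / 1625.5 = 0.1478
  white: (815 − 812.75)² / 812.75 = 0.0062
χ² = 0.2160 + 0.1478 + 0.0062 = 0.370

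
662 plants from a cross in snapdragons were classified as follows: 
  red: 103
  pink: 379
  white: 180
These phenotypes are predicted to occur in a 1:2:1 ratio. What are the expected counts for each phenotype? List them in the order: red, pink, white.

165.5, 331, 165.5

Expected counts for N = 662 under a 1:2:1 ratio (total parts = 4):
  red: 662 × 1/4 = 165.5
  pink: 662 × 2/4 = 331
  white: 662 × 1/4 = 165.5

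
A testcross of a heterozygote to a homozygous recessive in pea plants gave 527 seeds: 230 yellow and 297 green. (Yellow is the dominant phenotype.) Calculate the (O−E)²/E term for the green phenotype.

A testcross of a heterozygote (Aa × aa) gives a 1:1 phenotypic ratio.
Expected counts for N = 527 under a 1:1 ratio (total parts = 2):
  yellow: 527 × 1/2 = 263.5
  green: 527 × 1/2 = 263.5
Contribution of green: (297 − 263.5)² / 263.5 = 4.2590

4.259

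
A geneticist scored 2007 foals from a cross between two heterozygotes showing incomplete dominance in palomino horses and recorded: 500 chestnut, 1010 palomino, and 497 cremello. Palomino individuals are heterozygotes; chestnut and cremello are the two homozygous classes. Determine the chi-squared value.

0.093

With incomplete dominance, a heterozygote × heterozygote cross gives a 1:2:1 phenotypic ratio.
Total ratio parts = 4. Expected numbers out of 2007:
  chestnut: 2007 × 1/4 = 501.75
  palomino: 2007 × 2/4 = 1003.5
  cremello: 2007 × 1/4 = 501.75
χ² = Σ (O − E)² / E
  chestnut: (500 − 501.75)² / 501.75 = 0.0061
  palomino: (1010 − 1003.5)² / 1003.5 = 0.0421
  cremello: (497 − 501.75)² / 501.75 = 0.0450
χ² = 0.0061 + 0.0421 + 0.0450 = 0.0932 ≈ 0.093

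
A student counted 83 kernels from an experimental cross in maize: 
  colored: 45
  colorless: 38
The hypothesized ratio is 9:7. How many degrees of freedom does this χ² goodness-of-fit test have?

A goodness-of-fit test with 2 phenotype classes has df = 2 − 1 = 1.

1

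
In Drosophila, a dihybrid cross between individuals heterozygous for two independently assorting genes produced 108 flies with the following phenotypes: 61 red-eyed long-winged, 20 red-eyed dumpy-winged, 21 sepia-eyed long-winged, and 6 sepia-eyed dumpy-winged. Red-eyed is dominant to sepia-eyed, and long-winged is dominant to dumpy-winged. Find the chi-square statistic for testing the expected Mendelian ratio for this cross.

0.115

A dihybrid F₂ with independent assortment and complete dominance at both loci gives a 9:3:3:1 phenotypic ratio.
Total ratio parts = 16. Expected numbers out of 108:
  red-eyed long-winged: 108 × 9/16 = 60.75
  red-eyed dumpy-winged: 108 × 3/16 = 20.25
  sepia-eyed long-winged: 108 × 3/16 = 20.25
  sepia-eyed dumpy-winged: 108 × 1/16 = 6.75
χ² = Σ (O − E)² / E
  red-eyed long-winged: (61 − 60.75)² / 60.75 = 0.0010
  red-eyed dumpy-winged: (20 − 20.25)² / 20.25 = 0.0031
  sepia-eyed long-winged: (21 − 20.25)² / 20.25 = 0.0278
  sepia-eyed dumpy-winged: (6 − 6.75)² / 6.75 = 0.0833
χ² = 0.0010 + 0.0031 + 0.0278 + 0.0833 = 0.1152 ≈ 0.115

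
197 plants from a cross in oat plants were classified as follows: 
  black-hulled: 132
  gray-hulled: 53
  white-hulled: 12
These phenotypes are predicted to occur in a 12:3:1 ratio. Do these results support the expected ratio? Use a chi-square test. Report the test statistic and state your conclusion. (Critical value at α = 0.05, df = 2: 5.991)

8.672; not consistent

Expected counts for N = 197 under a 12:3:1 ratio (total parts = 16):
  black-hulled: 197 × 12/16 = 147.75
  gray-hulled: 197 × 3/16 = 36.9375
  white-hulled: 197 × 1/16 = 12.3125
χ² = Σ (O − E)² / E
  black-hulled: (132 − 147.75)² / 147.75 = 1.6789
  gray-hulled: (53 − 36.9375)² / 36.9375 = 6.9849
  white-hulled: (12 − 12.3125)² / 12.3125 = 0.0079
χ² = 1.6789 + 6.9849 + 0.0079 = 8.6717 ≈ 8.672
Degrees of freedom = 3 − 1 = 2; critical value at α = 0.05 is 5.991.
Since 8.672 > 5.991, we reject the null hypothesis — the data do not fit the 12:3:1 ratio.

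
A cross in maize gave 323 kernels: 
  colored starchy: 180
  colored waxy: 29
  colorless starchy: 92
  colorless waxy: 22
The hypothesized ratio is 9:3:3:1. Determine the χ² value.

32.946

Under the 9:3:3:1 hypothesis (Σ ratio = 16, N = 323):
  colored starchy: 323 × 9/16 = 181.6875
  colored waxy: 323 × 3/16 = 60.5625
  colorless starchy: 323 × 3/16 = 60.5625
  colorless waxy: 323 × 1/16 = 20.1875
χ² = Σ (O − E)² / E
  colored starchy: (180 − 181.6875)² / 181.6875 = 0.0157
  colored waxy: (29 − 60.5625)² / 60.5625 = 16.4490
  colorless starchy: (92 − 60.5625)² / 60.5625 = 16.3189
  colorless waxy: (22 − 20.1875)² / 20.1875 = 0.1627
χ² = 0.0157 + 16.4490 + 16.3189 + 0.1627 = 32.9463 ≈ 32.946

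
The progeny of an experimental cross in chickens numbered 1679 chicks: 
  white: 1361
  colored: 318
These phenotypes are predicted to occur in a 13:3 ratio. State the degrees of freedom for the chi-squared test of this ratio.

A goodness-of-fit test with 2 phenotype classes has df = 2 − 1 = 1.

1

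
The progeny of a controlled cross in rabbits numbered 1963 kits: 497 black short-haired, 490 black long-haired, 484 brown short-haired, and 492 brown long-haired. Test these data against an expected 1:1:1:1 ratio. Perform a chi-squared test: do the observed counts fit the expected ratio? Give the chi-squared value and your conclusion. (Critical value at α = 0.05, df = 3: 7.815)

The 1:1:1:1 ratio has 4 parts, so with N = 1963 the expected counts are:
  black short-haired: 1963 × 1/4 = 490.75
  black long-haired: 1963 × 1/4 = 490.75
  brown short-haired: 1963 × 1/4 = 490.75
  brown long-haired: 1963 × 1/4 = 490.75
χ² = Σ (O − E)² / E
  black short-haired: (497 − 490.75)² / 490.75 = 0.0796
  black long-haired: (490 − 490.75)² / 490.75 = 0.0011
  brown short-haired: (484 − 490.75)² / 490.75 = 0.0928
  brown long-haired: (492 − 490.75)² / 490.75 = 0.0032
χ² = 0.0796 + 0.0011 + 0.0928 + 0.0032 = 0.1767 ≈ 0.177
Degrees of freedom = 4 − 1 = 3; critical value at α = 0.05 is 7.815.
Since 0.177 < 7.815, we fail to reject the null hypothesis — the data are consistent with the 1:1:1:1 ratio.

0.177; consistent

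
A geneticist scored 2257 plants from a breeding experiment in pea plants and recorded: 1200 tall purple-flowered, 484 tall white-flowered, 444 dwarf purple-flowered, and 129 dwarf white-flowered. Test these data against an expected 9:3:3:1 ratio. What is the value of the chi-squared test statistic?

Total ratio parts = 16. Expected numbers out of 2257:
  tall purple-flowered: 2257 × 9/16 = 1269.5625
  tall white-flowered: 2257 × 3/16 = 423.1875
  dwarf purple-flowered: 2257 × 3/16 = 423.1875
  dwarf white-flowered: 2257 × 1/16 = 141.0625
χ² = Σ (O − E)² / E
  tall purple-flowered: (1200 − 1269.5625)² / 1269.5625 = 3.8115
  tall white-flowered: (484 − 423.1875)² / 423.1875 = 8.7388
  dwarf purple-flowered: (444 − 423.1875)² / 423.1875 = 1.0236
  dwarf white-flowered: (129 − 141.0625)² / 141.0625 = 1.0315
χ² = 3.8115 + 8.7388 + 1.0236 + 1.0315 = 14.6054 ≈ 14.605

14.605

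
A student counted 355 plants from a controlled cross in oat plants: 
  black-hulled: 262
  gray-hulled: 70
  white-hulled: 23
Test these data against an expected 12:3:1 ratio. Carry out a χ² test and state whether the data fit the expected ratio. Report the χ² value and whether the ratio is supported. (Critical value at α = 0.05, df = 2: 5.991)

Expected counts for N = 355 under a 12:3:1 ratio (total parts = 16):
  black-hulled: 355 × 12/16 = 266.25
  gray-hulled: 355 × 3/16 = 66.5625
  white-hulled: 355 × 1/16 = 22.1875
χ² = Σ (O − E)² / E
  black-hulled: (262 − 266.25)² / 266.25 = 0.0678
  gray-hulled: (70 − 66.5625)² / 66.5625 = 0.1775
  white-hulled: (23 − 22.1875)² / 22.1875 = 0.0298
χ² = 0.0678 + 0.1775 + 0.0298 = 0.2751 ≈ 0.275
Degrees of freedom = 3 − 1 = 2; critical value at α = 0.05 is 5.991.
Since 0.275 < 5.991, we fail to reject the null hypothesis — the data are consistent with the 12:3:1 ratio.

0.275; consistent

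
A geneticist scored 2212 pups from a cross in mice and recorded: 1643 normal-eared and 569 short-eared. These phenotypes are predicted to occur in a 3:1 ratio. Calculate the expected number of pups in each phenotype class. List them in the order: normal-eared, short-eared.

Expected counts for N = 2212 under a 3:1 ratio (total parts = 4):
  normal-eared: 2212 × 3/4 = 1659
  short-eared: 2212 × 1/4 = 553

1659, 553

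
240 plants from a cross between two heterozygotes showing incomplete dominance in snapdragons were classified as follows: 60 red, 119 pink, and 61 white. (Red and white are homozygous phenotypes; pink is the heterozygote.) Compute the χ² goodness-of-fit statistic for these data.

0.025

With incomplete dominance, a heterozygote × heterozygote cross gives a 1:2:1 phenotypic ratio.
Under the 1:2:1 hypothesis (Σ ratio = 4, N = 240):
  red: 240 × 1/4 = 60
  pink: 240 × 2/4 = 120
  white: 240 × 1/4 = 60
χ² = Σ (O − E)² / E
  red: (60 − 60)² / 60 = 0.0000
  pink: (119 − 120)² / 120 = 0.0083
  white: (61 − 60)² / 60 = 0.0167
χ² = 0.0000 + 0.0083 + 0.0167 = 0.025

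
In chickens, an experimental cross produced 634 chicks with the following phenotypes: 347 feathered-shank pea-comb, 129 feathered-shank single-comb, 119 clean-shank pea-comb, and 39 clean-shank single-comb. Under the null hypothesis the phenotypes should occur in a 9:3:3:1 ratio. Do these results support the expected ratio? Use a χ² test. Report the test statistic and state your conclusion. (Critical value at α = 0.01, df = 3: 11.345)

1.132; consistent

The 9:3:3:1 ratio has 16 parts, so with N = 634 the expected counts are:
  feathered-shank pea-comb: 634 × 9/16 = 356.625
  feathered-shank single-comb: 634 × 3/16 = 118.875
  clean-shank pea-comb: 634 × 3/16 = 118.875
  clean-shank single-comb: 634 × 1/16 = 39.625
χ² = Σ (O − E)² / E
  feathered-shank pea-comb: (347 − 356.625)² / 356.625 = 0.2598
  feathered-shank single-comb: (129 − 118.875)² / 118.875 = 0.8624
  clean-shank pea-comb: (119 − 118.875)² / 118.875 = 0.0001
  clean-shank single-comb: (39 − 39.625)² / 39.625 = 0.0099
χ² = 0.2598 + 0.8624 + 0.0001 + 0.0099 = 1.1322 ≈ 1.132
Degrees of freedom = 4 − 1 = 3; critical value at α = 0.01 is 11.345.
Since 1.132 < 11.345, we fail to reject the null hypothesis — the data are consistent with the 9:3:3:1 ratio.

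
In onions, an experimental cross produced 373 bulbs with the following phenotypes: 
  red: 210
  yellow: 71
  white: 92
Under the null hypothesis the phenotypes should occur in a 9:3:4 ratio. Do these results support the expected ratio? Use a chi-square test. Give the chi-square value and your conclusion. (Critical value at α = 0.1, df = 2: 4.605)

0.033; consistent

The 9:3:4 ratio has 16 parts, so with N = 373 the expected counts are:
  red: 373 × 9/16 = 209.8125
  yellow: 373 × 3/16 = 69.9375
  white: 373 × 4/16 = 93.25
χ² = Σ (O − E)² / E
  red: (210 − 209.8125)² / 209.8125 = 0.0002
  yellow: (71 − 69.9375)² / 69.9375 = 0.0161
  white: (92 − 93.25)² / 93.25 = 0.0168
χ² = 0.0002 + 0.0161 + 0.0168 = 0.0331 ≈ 0.033
Degrees of freedom = 3 − 1 = 2; critical value at α = 0.1 is 4.605.
Since 0.033 < 4.605, we fail to reject the null hypothesis — the data are consistent with the 9:3:4 ratio.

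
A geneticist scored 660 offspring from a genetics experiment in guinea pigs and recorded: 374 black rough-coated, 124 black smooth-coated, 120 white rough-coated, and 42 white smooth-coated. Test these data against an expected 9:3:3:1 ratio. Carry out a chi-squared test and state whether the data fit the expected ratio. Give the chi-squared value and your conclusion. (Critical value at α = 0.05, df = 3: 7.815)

0.148; consistent

Total ratio parts = 16. Expected numbers out of 660:
  black rough-coated: 660 × 9/16 = 371.25
  black smooth-coated: 660 × 3/16 = 123.75
  white rough-coated: 660 × 3/16 = 123.75
  white smooth-coated: 660 × 1/16 = 41.25
χ² = Σ (O − E)² / E
  black rough-coated: (374 − 371.25)² / 371.25 = 0.0204
  black smooth-coated: (124 − 123.75)² / 123.75 = 0.0005
  white rough-coated: (120 − 123.75)² / 123.75 = 0.1136
  white smooth-coated: (42 − 41.25)² / 41.25 = 0.0136
χ² = 0.0204 + 0.0005 + 0.1136 + 0.0136 = 0.1481 ≈ 0.148
Degrees of freedom = 4 − 1 = 3; critical value at α = 0.05 is 7.815.
Since 0.148 < 7.815, we fail to reject the null hypothesis — the data are consistent with the 9:3:3:1 ratio.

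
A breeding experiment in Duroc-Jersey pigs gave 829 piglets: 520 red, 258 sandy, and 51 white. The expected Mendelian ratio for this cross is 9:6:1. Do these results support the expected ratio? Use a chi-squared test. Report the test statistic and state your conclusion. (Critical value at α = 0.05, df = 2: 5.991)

15.187; not consistent

Expected counts for N = 829 under a 9:6:1 ratio (total parts = 16):
  red: 829 × 9/16 = 466.3125
  sandy: 829 × 6/16 = 310.875
  white: 829 × 1/16 = 51.8125
χ² = Σ (O − E)² / E
  red: (520 − 466.3125)² / 466.3125 = 6.1812
  sandy: (258 − 310.875)² / 310.875 = 8.9932
  white: (51 − 51.8125)² / 51.8125 = 0.0127
χ² = 6.1812 + 8.9932 + 0.0127 = 15.1871 ≈ 15.187
Degrees of freedom = 3 − 1 = 2; critical value at α = 0.05 is 5.991.
Since 15.187 > 5.991, we reject the null hypothesis — the data do not fit the 9:6:1 ratio.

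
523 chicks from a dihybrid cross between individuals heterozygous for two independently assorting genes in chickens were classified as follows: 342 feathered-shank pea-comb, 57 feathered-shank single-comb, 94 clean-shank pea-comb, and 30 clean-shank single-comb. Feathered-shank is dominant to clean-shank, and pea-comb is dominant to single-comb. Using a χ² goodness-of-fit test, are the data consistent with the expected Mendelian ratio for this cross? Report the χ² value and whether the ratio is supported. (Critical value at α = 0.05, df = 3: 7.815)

A dihybrid F₂ with independent assortment and complete dominance at both loci gives a 9:3:3:1 phenotypic ratio.
Under the 9:3:3:1 hypothesis (Σ ratio = 16, N = 523):
  feathered-shank pea-comb: 523 × 9/16 = 294.1875
  feathered-shank single-comb: 523 × 3/16 = 98.0625
  clean-shank pea-comb: 523 × 3/16 = 98.0625
  clean-shank single-comb: 523 × 1/16 = 32.6875
χ² = Σ (O − E)² / E
  feathered-shank pea-comb: (342 − 294.1875)² / 294.1875 = 7.7707
  feathered-shank single-comb: (57 − 98.0625)² / 98.0625 = 17.1944
  clean-shank pea-comb: (94 − 98.0625)² / 98.0625 = 0.1683
  clean-shank single-comb: (30 − 32.6875)² / 32.6875 = 0.2210
χ² = 7.7707 + 17.1944 + 0.1683 + 0.2210 = 25.3544 ≈ 25.354
Degrees of freedom = 4 − 1 = 3; critical value at α = 0.05 is 7.815.
Since 25.354 > 7.815, we reject the null hypothesis — the data do not fit the 9:3:3:1 ratio.

25.354; not consistent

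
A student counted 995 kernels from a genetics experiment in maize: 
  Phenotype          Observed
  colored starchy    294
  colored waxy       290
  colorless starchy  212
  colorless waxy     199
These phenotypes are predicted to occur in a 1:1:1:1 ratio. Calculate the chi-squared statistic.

30.451

Under the 1:1:1:1 hypothesis (Σ ratio = 4, N = 995):
  colored starchy: 995 × 1/4 = 248.75
  colored waxy: 995 × 1/4 = 248.75
  colorless starchy: 995 × 1/4 = 248.75
  colorless waxy: 995 × 1/4 = 248.75
χ² = Σ (O − E)² / E
  colored starchy: (294 − 248.75)² / 248.75 = 8.2314
  colored waxy: (290 − 248.75)² / 248.75 = 6.8405
  colorless starchy: (212 − 248.75)² / 248.75 = 5.4294
  colorless waxy: (199 − 248.75)² / 248.75 = 9.9500
χ² = 8.2314 + 6.8405 + 5.4294 + 9.9500 = 30.4513 ≈ 30.451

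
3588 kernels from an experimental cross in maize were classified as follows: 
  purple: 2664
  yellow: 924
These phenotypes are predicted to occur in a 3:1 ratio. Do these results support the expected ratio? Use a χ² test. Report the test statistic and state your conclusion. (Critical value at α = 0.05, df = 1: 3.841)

1.084; consistent

Total ratio parts = 4. Expected numbers out of 3588:
  purple: 3588 × 3/4 = 2691
  yellow: 3588 × 1/4 = 897
χ² = Σ (O − E)² / E
  purple: (2664 − 2691)² / 2691 = 0.2709
  yellow: (924 − 897)² / 897 = 0.8127
χ² = 0.2709 + 0.8127 = 1.0836 ≈ 1.084
Degrees of freedom = 2 − 1 = 1; critical value at α = 0.05 is 3.841.
Since 1.084 < 3.841, we fail to reject the null hypothesis — the data are consistent with the 3:1 ratio.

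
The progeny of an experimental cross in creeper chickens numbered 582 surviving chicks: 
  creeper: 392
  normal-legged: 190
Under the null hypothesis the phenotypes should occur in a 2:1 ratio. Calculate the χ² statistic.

0.124

Total ratio parts = 3. Expected numbers out of 582:
  creeper: 582 × 2/3 = 388
  normal-legged: 582 × 1/3 = 194
χ² = Σ (O − E)² / E
  creeper: (392 − 388)² / 388 = 0.0412
  normal-legged: (190 − 194)² / 194 = 0.0825
χ² = 0.0412 + 0.0825 = 0.1237 ≈ 0.124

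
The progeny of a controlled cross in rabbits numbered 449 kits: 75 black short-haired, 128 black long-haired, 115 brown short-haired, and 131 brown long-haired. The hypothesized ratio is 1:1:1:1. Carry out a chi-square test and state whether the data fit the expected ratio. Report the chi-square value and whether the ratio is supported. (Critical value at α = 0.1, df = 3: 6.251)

Expected counts for N = 449 under a 1:1:1:1 ratio (total parts = 4):
  black short-haired: 449 × 1/4 = 112.25
  black long-haired: 449 × 1/4 = 112.25
  brown short-haired: 449 × 1/4 = 112.25
  brown long-haired: 449 × 1/4 = 112.25
χ² = Σ (O − E)² / E
  black short-haired: (75 − 112.25)² / 112.25 = 12.3614
  black long-haired: (128 − 112.25)² / 112.25 = 2.2099
  brown short-haired: (115 − 112.25)² / 112.25 = 0.0674
  brown long-haired: (131 − 112.25)² / 112.25 = 3.1320
χ² = 12.3614 + 2.2099 + 0.0674 + 3.1320 = 17.7707 ≈ 17.771
Degrees of freedom = 4 − 1 = 3; critical value at α = 0.1 is 6.251.
Since 17.771 > 6.251, we reject the null hypothesis — the data do not fit the 1:1:1:1 ratio.

17.771; not consistent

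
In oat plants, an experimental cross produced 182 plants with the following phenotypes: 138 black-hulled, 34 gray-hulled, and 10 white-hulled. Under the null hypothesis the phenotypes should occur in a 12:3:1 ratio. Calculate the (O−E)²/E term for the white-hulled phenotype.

Total ratio parts = 16. Expected numbers out of 182:
  black-hulled: 182 × 12/16 = 136.5
  gray-hulled: 182 × 3/16 = 34.125
  white-hulled: 182 × 1/16 = 11.375
Contribution of white-hulled: (10 − 11.375)² / 11.375 = 0.1662

0.166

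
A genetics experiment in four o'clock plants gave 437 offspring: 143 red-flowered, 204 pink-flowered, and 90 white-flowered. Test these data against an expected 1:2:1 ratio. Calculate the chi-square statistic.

Total ratio parts = 4. Expected numbers out of 437:
  red-flowered: 437 × 1/4 = 109.25
  pink-flowered: 437 × 2/4 = 218.5
  white-flowered: 437 × 1/4 = 109.25
χ² = Σ (O − E)² / E
  red-flowered: (143 − 109.25)² / 109.25 = 10.4262
  pink-flowered: (204 − 218.5)² / 218.5 = 0.9622
  white-flowered: (90 − 109.25)² / 109.25 = 3.3919
χ² = 10.4262 + 0.9622 + 3.3919 = 14.7803 ≈ 14.780

14.780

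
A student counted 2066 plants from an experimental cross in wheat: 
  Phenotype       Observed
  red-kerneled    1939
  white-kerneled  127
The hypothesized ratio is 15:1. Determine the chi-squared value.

Total ratio parts = 16. Expected numbers out of 2066:
  red-kerneled: 2066 × 15/16 = 1936.875
  white-kerneled: 2066 × 1/16 = 129.125
χ² = Σ (O − E)² / E
  red-kerneled: (1939 − 1936.875)² / 1936.875 = 0.0023
  white-kerneled: (127 − 129.125)² / 129.125 = 0.0350
χ² = 0.0023 + 0.0350 = 0.0373 ≈ 0.037

0.037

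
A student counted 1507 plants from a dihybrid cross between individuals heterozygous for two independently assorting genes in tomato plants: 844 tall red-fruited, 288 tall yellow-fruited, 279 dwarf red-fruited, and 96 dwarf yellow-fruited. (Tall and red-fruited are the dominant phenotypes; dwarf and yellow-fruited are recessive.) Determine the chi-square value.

A dihybrid F₂ with independent assortment and complete dominance at both loci gives a 9:3:3:1 phenotypic ratio.
Under the 9:3:3:1 hypothesis (Σ ratio = 16, N = 1507):
  tall red-fruited: 1507 × 9/16 = 847.6875
  tall yellow-fruited: 1507 × 3/16 = 282.5625
  dwarf red-fruited: 1507 × 3/16 = 282.5625
  dwarf yellow-fruited: 1507 × 1/16 = 94.1875
χ² = Σ (O − E)² / E
  tall red-fruited: (844 − 847.6875)² / 847.6875 = 0.0160
  tall yellow-fruited: (288 − 282.5625)² / 282.5625 = 0.1046
  dwarf red-fruited: (279 − 282.5625)² / 282.5625 = 0.0449
  dwarf yellow-fruited: (96 − 94.1875)² / 94.1875 = 0.0349
χ² = 0.0160 + 0.1046 + 0.0449 + 0.0349 = 0.2004 ≈ 0.200

0.200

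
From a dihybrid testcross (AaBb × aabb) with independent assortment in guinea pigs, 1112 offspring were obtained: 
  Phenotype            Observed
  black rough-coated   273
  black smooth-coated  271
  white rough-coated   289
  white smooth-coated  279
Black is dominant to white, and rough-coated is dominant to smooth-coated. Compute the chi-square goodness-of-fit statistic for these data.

0.705

A dihybrid testcross with independent assortment gives a 1:1:1:1 ratio.
Expected counts for N = 1112 under a 1:1:1:1 ratio (total parts = 4):
  black rough-coated: 1112 × 1/4 = 278
  black smooth-coated: 1112 × 1/4 = 278
  white rough-coated: 1112 × 1/4 = 278
  white smooth-coated: 1112 × 1/4 = 278
χ² = Σ (O − E)² / E
  black rough-coated: (273 − 278)² / 278 = 0.0899
  black smooth-coated: (271 − 278)² / 278 = 0.1763
  white rough-coated: (289 − 278)² / 278 = 0.4353
  white smooth-coated: (279 − 278)² / 278 = 0.0036
χ² = 0.0899 + 0.1763 + 0.4353 + 0.0036 = 0.7051 ≈ 0.705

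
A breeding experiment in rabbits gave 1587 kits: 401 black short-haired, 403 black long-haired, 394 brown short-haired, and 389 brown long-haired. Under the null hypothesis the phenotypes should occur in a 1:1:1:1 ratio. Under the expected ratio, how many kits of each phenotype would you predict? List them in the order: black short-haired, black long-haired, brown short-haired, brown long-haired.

396.75, 396.75, 396.75, 396.75

Under the 1:1:1:1 hypothesis (Σ ratio = 4, N = 1587):
  black short-haired: 1587 × 1/4 = 396.75
  black long-haired: 1587 × 1/4 = 396.75
  brown short-haired: 1587 × 1/4 = 396.75
  brown long-haired: 1587 × 1/4 = 396.75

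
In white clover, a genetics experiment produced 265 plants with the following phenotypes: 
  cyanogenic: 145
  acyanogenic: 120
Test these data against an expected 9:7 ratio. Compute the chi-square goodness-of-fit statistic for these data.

0.253

Expected counts for N = 265 under a 9:7 ratio (total parts = 16):
  cyanogenic: 265 × 9/16 = 149.0625
  acyanogenic: 265 × 7/16 = 115.9375
χ² = Σ (O − E)² / E
  cyanogenic: (145 − 149.0625)² / 149.0625 = 0.1107
  acyanogenic: (120 − 115.9375)² / 115.9375 = 0.1424
χ² = 0.1107 + 0.1424 = 0.2531 ≈ 0.253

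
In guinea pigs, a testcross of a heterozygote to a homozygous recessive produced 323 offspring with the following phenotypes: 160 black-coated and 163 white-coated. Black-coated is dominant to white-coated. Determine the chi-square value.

A testcross of a heterozygote (Aa × aa) gives a 1:1 phenotypic ratio.
Expected counts for N = 323 under a 1:1 ratio (total parts = 2):
  black-coated: 323 × 1/2 = 161.5
  white-coated: 323 × 1/2 = 161.5
χ² = Σ (O − E)² / E
  black-coated: (160 − 161.5)² / 161.5 = 0.0139
  white-coated: (163 − 161.5)² / 161.5 = 0.0139
χ² = 0.0139 + 0.0139 = 0.0278 ≈ 0.028

0.028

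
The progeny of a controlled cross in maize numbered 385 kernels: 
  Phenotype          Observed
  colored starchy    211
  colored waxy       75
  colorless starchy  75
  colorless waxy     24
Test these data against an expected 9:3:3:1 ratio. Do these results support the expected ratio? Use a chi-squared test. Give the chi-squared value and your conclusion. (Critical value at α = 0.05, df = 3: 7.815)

0.362; consistent

Under the 9:3:3:1 hypothesis (Σ ratio = 16, N = 385):
  colored starchy: 385 × 9/16 = 216.5625
  colored waxy: 385 × 3/16 = 72.1875
  colorless starchy: 385 × 3/16 = 72.1875
  colorless waxy: 385 × 1/16 = 24.0625
χ² = Σ (O − E)² / E
  colored starchy: (211 − 216.5625)² / 216.5625 = 0.1429
  colored waxy: (75 − 72.1875)² / 72.1875 = 0.1096
  colorless starchy: (75 − 72.1875)² / 72.1875 = 0.1096
  colorless waxy: (24 − 24.0625)² / 24.0625 = 0.0002
χ² = 0.1429 + 0.1096 + 0.1096 + 0.0002 = 0.3623 ≈ 0.362
Degrees of freedom = 4 − 1 = 3; critical value at α = 0.05 is 7.815.
Since 0.362 < 7.815, we fail to reject the null hypothesis — the data are consistent with the 9:3:3:1 ratio.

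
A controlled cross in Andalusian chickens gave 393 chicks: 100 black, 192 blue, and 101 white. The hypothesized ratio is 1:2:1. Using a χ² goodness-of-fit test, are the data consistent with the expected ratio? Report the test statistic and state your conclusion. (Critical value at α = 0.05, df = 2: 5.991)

Under the 1:2:1 hypothesis (Σ ratio = 4, N = 393):
  black: 393 × 1/4 = 98.25
  blue: 393 × 2/4 = 196.5
  white: 393 × 1/4 = 98.25
χ² = Σ (O − E)² / E
  black: (100 − 98.25)² / 98.25 = 0.0312
  blue: (192 − 196.5)² / 196.5 = 0.1031
  white: (101 − 98.25)² / 98.25 = 0.0770
χ² = 0.0312 + 0.1031 + 0.0770 = 0.2113 ≈ 0.211
Degrees of freedom = 3 − 1 = 2; critical value at α = 0.05 is 5.991.
Since 0.211 < 5.991, we fail to reject the null hypothesis — the data are consistent with the 1:2:1 ratio.

0.211; consistent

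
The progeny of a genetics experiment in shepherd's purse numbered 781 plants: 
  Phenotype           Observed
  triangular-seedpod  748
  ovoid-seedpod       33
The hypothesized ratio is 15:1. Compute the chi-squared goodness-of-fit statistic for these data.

Total ratio parts = 16. Expected numbers out of 781:
  triangular-seedpod: 781 × 15/16 = 732.1875
  ovoid-seedpod: 781 × 1/16 = 48.8125
χ² = Σ (O − E)² / E
  triangular-seedpod: (748 − 732.1875)² / 732.1875 = 0.3415
  ovoid-seedpod: (33 − 48.8125)² / 48.8125 = 5.1224
χ² = 0.3415 + 5.1224 = 5.4639 ≈ 5.464

5.464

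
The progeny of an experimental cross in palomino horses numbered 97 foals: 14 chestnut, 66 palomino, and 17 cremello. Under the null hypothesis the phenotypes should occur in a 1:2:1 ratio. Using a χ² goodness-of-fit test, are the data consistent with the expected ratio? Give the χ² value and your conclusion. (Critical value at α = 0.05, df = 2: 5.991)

Under the 1:2:1 hypothesis (Σ ratio = 4, N = 97):
  chestnut: 97 × 1/4 = 24.25
  palomino: 97 × 2/4 = 48.5
  cremello: 97 × 1/4 = 24.25
χ² = Σ (O − E)² / E
  chestnut: (14 − 24.25)² / 24.25 = 4.3325
  palomino: (66 − 48.5)² / 48.5 = 6.3144
  cremello: (17 − 24.25)² / 24.25 = 2.1675
χ² = 4.3325 + 6.3144 + 2.1675 = 12.8144 ≈ 12.814
Degrees of freedom = 3 − 1 = 2; critical value at α = 0.05 is 5.991.
Since 12.814 > 5.991, we reject the null hypothesis — the data do not fit the 1:2:1 ratio.

12.814; not consistent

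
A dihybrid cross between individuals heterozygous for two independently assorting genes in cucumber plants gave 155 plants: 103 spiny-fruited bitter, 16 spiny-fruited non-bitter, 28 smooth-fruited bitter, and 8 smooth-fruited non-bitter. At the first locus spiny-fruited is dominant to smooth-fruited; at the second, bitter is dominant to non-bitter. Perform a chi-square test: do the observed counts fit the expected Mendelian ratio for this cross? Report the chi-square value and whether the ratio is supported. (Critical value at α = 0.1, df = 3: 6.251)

9.072; not consistent

A dihybrid F₂ with independent assortment and complete dominance at both loci gives a 9:3:3:1 phenotypic ratio.
Expected counts for N = 155 under a 9:3:3:1 ratio (total parts = 16):
  spiny-fruited bitter: 155 × 9/16 = 87.1875
  spiny-fruited non-bitter: 155 × 3/16 = 29.0625
  smooth-fruited bitter: 155 × 3/16 = 29.0625
  smooth-fruited non-bitter: 155 × 1/16 = 9.6875
χ² = Σ (O − E)² / E
  spiny-fruited bitter: (103 − 87.1875)² / 87.1875 = 2.8678
  spiny-fruited non-bitter: (16 − 29.0625)² / 29.0625 = 5.8711
  smooth-fruited bitter: (28 − 29.0625)² / 29.0625 = 0.0388
  smooth-fruited non-bitter: (8 − 9.6875)² / 9.6875 = 0.2940
χ² = 2.8678 + 5.8711 + 0.0388 + 0.2940 = 9.0717 ≈ 9.072
Degrees of freedom = 4 − 1 = 3; critical value at α = 0.1 is 6.251.
Since 9.072 > 6.251, we reject the null hypothesis — the data do not fit the 9:3:3:1 ratio.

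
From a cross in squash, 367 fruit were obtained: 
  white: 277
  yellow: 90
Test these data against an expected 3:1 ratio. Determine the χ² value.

Under the 3:1 hypothesis (Σ ratio = 4, N = 367):
  white: 367 × 3/4 = 275.25
  yellow: 367 × 1/4 = 91.75
χ² = Σ (O − E)² / E
  white: (277 − 275.25)² / 275.25 = 0.0111
  yellow: (90 − 91.75)² / 91.75 = 0.0334
χ² = 0.0111 + 0.0334 = 0.0445 ≈ 0.045

0.045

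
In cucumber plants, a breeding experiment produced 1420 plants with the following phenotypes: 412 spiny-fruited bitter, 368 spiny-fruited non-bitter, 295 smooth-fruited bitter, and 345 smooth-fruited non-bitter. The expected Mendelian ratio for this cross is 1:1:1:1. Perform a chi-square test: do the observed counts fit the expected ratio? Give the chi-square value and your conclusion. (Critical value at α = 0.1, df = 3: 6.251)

Total ratio parts = 4. Expected numbers out of 1420:
  spiny-fruited bitter: 1420 × 1/4 = 355
  spiny-fruited non-bitter: 1420 × 1/4 = 355
  smooth-fruited bitter: 1420 × 1/4 = 355
  smooth-fruited non-bitter: 1420 × 1/4 = 355
χ² = Σ (O − E)² / E
  spiny-fruited bitter: (412 − 355)² / 355 = 9.1521
  spiny-fruited non-bitter: (368 − 355)² / 355 = 0.4761
  smooth-fruited bitter: (295 − 355)² / 355 = 10.1408
  smooth-fruited non-bitter: (345 − 355)² / 355 = 0.2817
χ² = 9.1521 + 0.4761 + 10.1408 + 0.2817 = 20.0507 ≈ 20.051
Degrees of freedom = 4 − 1 = 3; critical value at α = 0.1 is 6.251.
Since 20.051 > 6.251, we reject the null hypothesis — the data do not fit the 1:1:1:1 ratio.

20.051; not consistent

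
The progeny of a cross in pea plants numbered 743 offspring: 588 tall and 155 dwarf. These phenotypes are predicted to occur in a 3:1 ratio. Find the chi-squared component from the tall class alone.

1.697

Expected counts for N = 743 under a 3:1 ratio (total parts = 4):
  tall: 743 × 3/4 = 557.25
  dwarf: 743 × 1/4 = 185.75
Contribution of tall: (588 − 557.25)² / 557.25 = 1.6968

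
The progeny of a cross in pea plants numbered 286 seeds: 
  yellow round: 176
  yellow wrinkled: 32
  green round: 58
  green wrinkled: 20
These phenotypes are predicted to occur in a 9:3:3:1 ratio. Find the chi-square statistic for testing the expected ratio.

Under the 9:3:3:1 hypothesis (Σ ratio = 16, N = 286):
  yellow round: 286 × 9/16 = 160.875
  yellow wrinkled: 286 × 3/16 = 53.625
  green round: 286 × 3/16 = 53.625
  green wrinkled: 286 × 1/16 = 17.875
χ² = Σ (O − E)² / E
  yellow round: (176 − 160.875)² / 160.875 = 1.4220
  yellow wrinkled: (32 − 53.625)² / 53.625 = 8.7206
  green round: (58 − 53.625)² / 53.625 = 0.3569
  green wrinkled: (20 − 17.875)² / 17.875 = 0.2526
χ² = 1.4220 + 8.7206 + 0.3569 + 0.2526 = 10.7521 ≈ 10.752

10.752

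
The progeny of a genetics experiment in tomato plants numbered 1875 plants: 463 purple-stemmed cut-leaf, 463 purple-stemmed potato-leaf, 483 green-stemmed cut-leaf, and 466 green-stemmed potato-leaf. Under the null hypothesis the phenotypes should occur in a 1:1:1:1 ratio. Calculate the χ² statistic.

The 1:1:1:1 ratio has 4 parts, so with N = 1875 the expected counts are:
  purple-stemmed cut-leaf: 1875 × 1/4 = 468.75
  purple-stemmed potato-leaf: 1875 × 1/4 = 468.75
  green-stemmed cut-leaf: 1875 × 1/4 = 468.75
  green-stemmed potato-leaf: 1875 × 1/4 = 468.75
χ² = Σ (O − E)² / E
  purple-stemmed cut-leaf: (463 − 468.75)² / 468.75 = 0.0705
  purple-stemmed potato-leaf: (463 − 468.75)² / 468.75 = 0.0705
  green-stemmed cut-leaf: (483 − 468.75)² / 468.75 = 0.4332
  green-stemmed potato-leaf: (466 − 468.75)² / 468.75 = 0.0161
χ² = 0.0705 + 0.0705 + 0.4332 + 0.0161 = 0.5903 ≈ 0.590

0.590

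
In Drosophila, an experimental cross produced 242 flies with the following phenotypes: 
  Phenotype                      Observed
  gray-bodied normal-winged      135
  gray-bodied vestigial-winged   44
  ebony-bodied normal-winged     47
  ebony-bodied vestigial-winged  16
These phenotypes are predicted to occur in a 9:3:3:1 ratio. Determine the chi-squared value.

Under the 9:3:3:1 hypothesis (Σ ratio = 16, N = 242):
  gray-bodied normal-winged: 242 × 9/16 = 136.125
  gray-bodied vestigial-winged: 242 × 3/16 = 45.375
  ebony-bodied normal-winged: 242 × 3/16 = 45.375
  ebony-bodied vestigial-winged: 242 × 1/16 = 15.125
χ² = Σ (O − E)² / E
  gray-bodied normal-winged: (135 − 136.125)² / 136.125 = 0.0093
  gray-bodied vestigial-winged: (44 − 45.375)² / 45.375 = 0.0417
  ebony-bodied normal-winged: (47 − 45.375)² / 45.375 = 0.0582
  ebony-bodied vestigial-winged: (16 − 15.125)² / 15.125 = 0.0506
χ² = 0.0093 + 0.0417 + 0.0582 + 0.0506 = 0.1598 ≈ 0.160

0.160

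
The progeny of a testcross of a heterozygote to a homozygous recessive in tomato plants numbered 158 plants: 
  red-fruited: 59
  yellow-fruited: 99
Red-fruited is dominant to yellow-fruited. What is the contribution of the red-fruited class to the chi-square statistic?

A testcross of a heterozygote (Aa × aa) gives a 1:1 phenotypic ratio.
Under the 1:1 hypothesis (Σ ratio = 2, N = 158):
  red-fruited: 158 × 1/2 = 79
  yellow-fruited: 158 × 1/2 = 79
Contribution of red-fruited: (59 − 79)² / 79 = 5.0633

5.063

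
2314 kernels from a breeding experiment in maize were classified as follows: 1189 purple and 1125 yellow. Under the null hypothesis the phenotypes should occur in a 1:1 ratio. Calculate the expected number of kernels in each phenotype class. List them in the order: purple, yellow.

1157, 1157

Under the 1:1 hypothesis (Σ ratio = 2, N = 2314):
  purple: 2314 × 1/2 = 1157
  yellow: 2314 × 1/2 = 1157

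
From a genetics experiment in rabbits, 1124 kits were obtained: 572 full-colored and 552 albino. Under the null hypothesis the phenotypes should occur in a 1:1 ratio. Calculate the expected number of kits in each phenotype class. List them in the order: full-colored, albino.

Under the 1:1 hypothesis (Σ ratio = 2, N = 1124):
  full-colored: 1124 × 1/2 = 562
  albino: 1124 × 1/2 = 562

562, 562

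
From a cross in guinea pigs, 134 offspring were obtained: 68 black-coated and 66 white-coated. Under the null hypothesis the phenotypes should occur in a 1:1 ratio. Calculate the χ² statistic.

0.030

The 1:1 ratio has 2 parts, so with N = 134 the expected counts are:
  black-coated: 134 × 1/2 = 67
  white-coated: 134 × 1/2 = 67
χ² = Σ (O − E)² / E
  black-coated: (68 − 67)² / 67 = 0.0149
  white-coated: (66 − 67)² / 67 = 0.0149
χ² = 0.0149 + 0.0149 = 0.0298 ≈ 0.030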